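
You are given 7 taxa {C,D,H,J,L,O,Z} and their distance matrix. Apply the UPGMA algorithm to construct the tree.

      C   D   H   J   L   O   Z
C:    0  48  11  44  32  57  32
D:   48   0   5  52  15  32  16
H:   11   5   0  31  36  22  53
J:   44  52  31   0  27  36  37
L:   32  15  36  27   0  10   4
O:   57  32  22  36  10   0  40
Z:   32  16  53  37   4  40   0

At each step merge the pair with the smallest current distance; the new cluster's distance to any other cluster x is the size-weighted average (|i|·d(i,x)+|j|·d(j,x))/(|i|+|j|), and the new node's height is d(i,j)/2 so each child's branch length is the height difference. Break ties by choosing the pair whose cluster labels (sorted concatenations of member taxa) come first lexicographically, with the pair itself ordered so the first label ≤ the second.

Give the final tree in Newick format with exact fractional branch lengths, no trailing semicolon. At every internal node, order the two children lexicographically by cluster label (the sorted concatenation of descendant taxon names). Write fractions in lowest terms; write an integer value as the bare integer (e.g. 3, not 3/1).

1. join L+Z (d=4) ⇒ LZ; edges |L|=2, |Z|=2
  updated: d(C,LZ)=32, d(D,LZ)=31/2, d(H,LZ)=89/2, d(J,LZ)=32, d(LZ,O)=25
2. join D+H (d=5) ⇒ DH; edges |D|=5/2, |H|=5/2
  updated: d(C,DH)=59/2, d(DH,J)=83/2, d(DH,LZ)=30, d(DH,O)=27
3. join LZ+O (d=25) ⇒ LOZ; edges |LZ|=21/2, |O|=25/2
  updated: d(C,LOZ)=121/3, d(DH,LOZ)=29, d(J,LOZ)=100/3
4. join DH+LOZ (d=29) ⇒ DHLOZ; edges |DH|=12, |LOZ|=2
  updated: d(C,DHLOZ)=36, d(DHLOZ,J)=183/5
5. join C+DHLOZ (d=36) ⇒ CDHLOZ; edges |C|=18, |DHLOZ|=7/2
  updated: d(CDHLOZ,J)=227/6
6. join CDHLOZ+J (d=227/6) ⇒ CDHJLOZ; edges |CDHLOZ|=11/12, |J|=227/12
final tree: ((C:18,((D:5/2,H:5/2):12,((L:2,Z:2):21/2,O:25/2):2):7/2):11/12,J:227/12)
total length: 262/3

((C:18,((D:5/2,H:5/2):12,((L:2,Z:2):21/2,O:25/2):2):7/2):11/12,J:227/12)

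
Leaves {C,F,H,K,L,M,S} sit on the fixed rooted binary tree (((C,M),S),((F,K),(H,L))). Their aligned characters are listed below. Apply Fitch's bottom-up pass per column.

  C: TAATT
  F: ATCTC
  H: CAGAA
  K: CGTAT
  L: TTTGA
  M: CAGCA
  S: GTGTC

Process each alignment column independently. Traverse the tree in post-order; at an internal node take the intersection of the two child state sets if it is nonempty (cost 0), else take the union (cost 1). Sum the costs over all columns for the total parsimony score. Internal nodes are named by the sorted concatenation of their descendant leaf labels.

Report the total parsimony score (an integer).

site 0, node CM: C={T} ∪ M={C} → {C,T} (+1)
site 0, node CMS: CM={C,T} ∪ S={G} → {C,G,T} (+1)
site 0, node FK: F={A} ∪ K={C} → {A,C} (+1)
site 0, node HL: H={C} ∪ L={T} → {C,T} (+1)
site 0, node FHKL: FK={A,C} ∩ HL={C,T} → {C} (+0)
site 0, node CFHKLMS: CMS={C,G,T} ∩ FHKL={C} → {C} (+0)
site 1, node CM: C={A} ∩ M={A} → {A} (+0)
site 1, node CMS: CM={A} ∪ S={T} → {A,T} (+1)
site 1, node FK: F={T} ∪ K={G} → {G,T} (+1)
site 1, node HL: H={A} ∪ L={T} → {A,T} (+1)
site 1, node FHKL: FK={G,T} ∩ HL={A,T} → {T} (+0)
site 1, node CFHKLMS: CMS={A,T} ∩ FHKL={T} → {T} (+0)
site 2, node CM: C={A} ∪ M={G} → {A,G} (+1)
site 2, node CMS: CM={A,G} ∩ S={G} → {G} (+0)
site 2, node FK: F={C} ∪ K={T} → {C,T} (+1)
site 2, node HL: H={G} ∪ L={T} → {G,T} (+1)
site 2, node FHKL: FK={C,T} ∩ HL={G,T} → {T} (+0)
site 2, node CFHKLMS: CMS={G} ∪ FHKL={T} → {G,T} (+1)
site 3, node CM: C={T} ∪ M={C} → {C,T} (+1)
site 3, node CMS: CM={C,T} ∩ S={T} → {T} (+0)
site 3, node FK: F={T} ∪ K={A} → {A,T} (+1)
site 3, node HL: H={A} ∪ L={G} → {A,G} (+1)
site 3, node FHKL: FK={A,T} ∩ HL={A,G} → {A} (+0)
site 3, node CFHKLMS: CMS={T} ∪ FHKL={A} → {A,T} (+1)
site 4, node CM: C={T} ∪ M={A} → {A,T} (+1)
site 4, node CMS: CM={A,T} ∪ S={C} → {A,C,T} (+1)
site 4, node FK: F={C} ∪ K={T} → {C,T} (+1)
site 4, node HL: H={A} ∩ L={A} → {A} (+0)
site 4, node FHKL: FK={C,T} ∪ HL={A} → {A,C,T} (+1)
site 4, node CFHKLMS: CMS={A,C,T} ∩ FHKL={A,C,T} → {A,C,T} (+0)
per-site changes: [4, 3, 4, 4, 4]; total = 19

19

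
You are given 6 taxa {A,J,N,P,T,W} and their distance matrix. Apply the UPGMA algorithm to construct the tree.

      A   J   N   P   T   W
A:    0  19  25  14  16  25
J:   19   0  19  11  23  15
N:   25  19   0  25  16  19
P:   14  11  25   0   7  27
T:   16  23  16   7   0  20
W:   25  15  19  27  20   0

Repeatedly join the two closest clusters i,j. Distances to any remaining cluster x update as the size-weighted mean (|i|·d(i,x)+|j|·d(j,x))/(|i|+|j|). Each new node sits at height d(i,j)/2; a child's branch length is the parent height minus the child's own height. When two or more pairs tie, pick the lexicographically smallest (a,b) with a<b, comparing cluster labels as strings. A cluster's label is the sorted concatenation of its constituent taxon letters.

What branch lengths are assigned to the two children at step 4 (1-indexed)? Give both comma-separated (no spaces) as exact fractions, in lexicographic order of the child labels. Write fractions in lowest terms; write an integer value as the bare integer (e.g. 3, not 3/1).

2,19/2

1. join P+T (d=7) ⇒ PT; edges |P|=7/2, |T|=7/2
  updated: d(A,PT)=15, d(J,PT)=17, d(N,PT)=41/2, d(PT,W)=47/2
2. join A+PT (d=15) ⇒ APT; edges |A|=15/2, |PT|=4
  updated: d(APT,J)=53/3, d(APT,N)=22, d(APT,W)=24
3. join J+W (d=15) ⇒ JW; edges |J|=15/2, |W|=15/2
  updated: d(APT,JW)=125/6, d(JW,N)=19
4. join JW+N (d=19) ⇒ JNW; edges |JW|=2, |N|=19/2
  updated: d(APT,JNW)=191/9
5. join APT+JNW (d=191/9) ⇒ AJNPTW; edges |APT|=28/9, |JNW|=10/9
final tree: ((A:15/2,(P:7/2,T:7/2):4):28/9,((J:15/2,W:15/2):2,N:19/2):10/9)
total length: 443/9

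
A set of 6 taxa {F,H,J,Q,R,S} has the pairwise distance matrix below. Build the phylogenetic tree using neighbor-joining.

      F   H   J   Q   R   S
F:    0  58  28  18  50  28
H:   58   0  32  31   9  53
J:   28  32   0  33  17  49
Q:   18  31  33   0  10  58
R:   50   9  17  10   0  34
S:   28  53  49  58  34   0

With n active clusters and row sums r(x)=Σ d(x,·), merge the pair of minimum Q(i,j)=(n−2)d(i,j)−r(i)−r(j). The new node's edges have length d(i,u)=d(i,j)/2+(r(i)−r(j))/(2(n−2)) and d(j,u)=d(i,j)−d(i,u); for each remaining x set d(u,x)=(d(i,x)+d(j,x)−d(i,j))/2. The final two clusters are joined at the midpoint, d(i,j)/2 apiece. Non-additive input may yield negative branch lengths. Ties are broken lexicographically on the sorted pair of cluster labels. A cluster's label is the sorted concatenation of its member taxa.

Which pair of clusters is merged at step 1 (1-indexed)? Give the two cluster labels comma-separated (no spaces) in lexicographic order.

1. join F+S (d=28, Q=-292) ⇒ FS; edges |F|=9, |S|=19
  updated: d(FS,H)=83/2, d(FS,J)=49/2, d(FS,Q)=24, d(FS,R)=28
2. join FS+J (d=49/2, Q=-151) ⇒ FJS; edges |FS|=85/6, |J|=31/3
  updated: d(FJS,H)=49/2, d(FJS,Q)=65/4, d(FJS,R)=41/4
3. join FJS+Q (d=65/4, Q=-303/4) ⇒ FJQS; edges |FJS|=105/16, |Q|=155/16
  updated: d(FJQS,H)=157/8, d(FJQS,R)=2
4. join FJQS+H (d=157/8, Q=-245/8) ⇒ FHJQS; edges |FJQS|=101/16, |H|=213/16
  updated: d(FHJQS,R)=-69/16
5. join FHJQS+R (d=-69/16) ⇒ FHJQRS; edges |FHJQS|=-69/32, |R|=-69/32
final tree: (((((F:9,S:19):85/6,J:31/3):105/16,Q:155/16):101/16,H:213/16):-69/32,R:-69/32)
total length: 1345/16

F,S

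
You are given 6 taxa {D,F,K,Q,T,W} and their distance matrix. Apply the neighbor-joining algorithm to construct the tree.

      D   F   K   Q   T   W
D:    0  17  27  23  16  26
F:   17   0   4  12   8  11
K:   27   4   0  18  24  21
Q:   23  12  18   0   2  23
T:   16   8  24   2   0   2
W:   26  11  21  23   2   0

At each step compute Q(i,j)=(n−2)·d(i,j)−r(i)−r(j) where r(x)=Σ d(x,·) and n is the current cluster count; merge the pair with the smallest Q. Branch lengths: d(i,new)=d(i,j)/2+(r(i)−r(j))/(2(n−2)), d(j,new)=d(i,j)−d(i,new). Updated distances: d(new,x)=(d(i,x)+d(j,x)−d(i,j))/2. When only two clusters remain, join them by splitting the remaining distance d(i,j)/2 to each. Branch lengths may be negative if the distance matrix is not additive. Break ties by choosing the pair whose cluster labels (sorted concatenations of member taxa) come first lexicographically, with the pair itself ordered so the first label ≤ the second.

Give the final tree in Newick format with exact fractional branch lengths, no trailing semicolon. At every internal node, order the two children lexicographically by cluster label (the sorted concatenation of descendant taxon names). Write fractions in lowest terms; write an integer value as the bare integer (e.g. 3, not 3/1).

1. join F+K (d=4, Q=-130) ⇒ FK; edges |F|=-13/4, |K|=29/4
  updated: d(D,FK)=20, d(FK,Q)=13, d(FK,T)=14, d(FK,W)=14
2. join T+W (d=2, Q=-93) ⇒ TW; edges |T|=-25/6, |W|=37/6
  updated: d(D,TW)=20, d(FK,TW)=13, d(Q,TW)=23/2
3. join D+FK (d=20, Q=-69) ⇒ DFK; edges |D|=57/4, |FK|=23/4
  updated: d(DFK,Q)=8, d(DFK,TW)=13/2
4. join DFK+Q (d=8, Q=-26) ⇒ DFKQ; edges |DFK|=3/2, |Q|=13/2
  updated: d(DFKQ,TW)=5
5. join DFKQ+TW (d=5) ⇒ DFKQTW; edges |DFKQ|=5/2, |TW|=5/2
final tree: (((D:57/4,(F:-13/4,K:29/4):23/4):3/2,Q:13/2):5/2,(T:-25/6,W:37/6):5/2)
total length: 39

(((D:57/4,(F:-13/4,K:29/4):23/4):3/2,Q:13/2):5/2,(T:-25/6,W:37/6):5/2)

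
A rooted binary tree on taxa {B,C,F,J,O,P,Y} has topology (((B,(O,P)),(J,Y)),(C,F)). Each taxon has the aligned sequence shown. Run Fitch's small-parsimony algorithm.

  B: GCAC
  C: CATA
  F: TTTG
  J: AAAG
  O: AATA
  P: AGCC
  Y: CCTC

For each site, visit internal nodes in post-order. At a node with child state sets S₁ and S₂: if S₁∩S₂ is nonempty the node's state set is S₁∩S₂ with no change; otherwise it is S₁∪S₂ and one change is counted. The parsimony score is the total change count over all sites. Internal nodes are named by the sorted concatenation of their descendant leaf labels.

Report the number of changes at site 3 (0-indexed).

site 0, node OP: O={A} ∩ P={A} → {A} (+0)
site 0, node BOP: B={G} ∪ OP={A} → {A,G} (+1)
site 0, node JY: J={A} ∪ Y={C} → {A,C} (+1)
site 0, node BJOPY: BOP={A,G} ∩ JY={A,C} → {A} (+0)
site 0, node CF: C={C} ∪ F={T} → {C,T} (+1)
site 0, node BCFJOPY: BJOPY={A} ∪ CF={C,T} → {A,C,T} (+1)
site 1, node OP: O={A} ∪ P={G} → {A,G} (+1)
site 1, node BOP: B={C} ∪ OP={A,G} → {A,C,G} (+1)
site 1, node JY: J={A} ∪ Y={C} → {A,C} (+1)
site 1, node BJOPY: BOP={A,C,G} ∩ JY={A,C} → {A,C} (+0)
site 1, node CF: C={A} ∪ F={T} → {A,T} (+1)
site 1, node BCFJOPY: BJOPY={A,C} ∩ CF={A,T} → {A} (+0)
site 2, node OP: O={T} ∪ P={C} → {C,T} (+1)
site 2, node BOP: B={A} ∪ OP={C,T} → {A,C,T} (+1)
site 2, node JY: J={A} ∪ Y={T} → {A,T} (+1)
site 2, node BJOPY: BOP={A,C,T} ∩ JY={A,T} → {A,T} (+0)
site 2, node CF: C={T} ∩ F={T} → {T} (+0)
site 2, node BCFJOPY: BJOPY={A,T} ∩ CF={T} → {T} (+0)
site 3, node OP: O={A} ∪ P={C} → {A,C} (+1)
site 3, node BOP: B={C} ∩ OP={A,C} → {C} (+0)
site 3, node JY: J={G} ∪ Y={C} → {C,G} (+1)
site 3, node BJOPY: BOP={C} ∩ JY={C,G} → {C} (+0)
site 3, node CF: C={A} ∪ F={G} → {A,G} (+1)
site 3, node BCFJOPY: BJOPY={C} ∪ CF={A,G} → {A,C,G} (+1)
per-site changes: [4, 4, 3, 4]; total = 15

4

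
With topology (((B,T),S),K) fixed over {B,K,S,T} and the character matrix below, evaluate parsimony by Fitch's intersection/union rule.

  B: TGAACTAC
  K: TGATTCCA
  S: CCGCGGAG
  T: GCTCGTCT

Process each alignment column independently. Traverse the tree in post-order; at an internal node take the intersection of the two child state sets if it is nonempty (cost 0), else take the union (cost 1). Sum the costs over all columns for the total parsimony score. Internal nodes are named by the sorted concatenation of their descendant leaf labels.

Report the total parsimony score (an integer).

site 0, node BT: B={T} ∪ T={G} → {G,T} (+1)
site 0, node BST: BT={G,T} ∪ S={C} → {C,G,T} (+1)
site 0, node BKST: BST={C,G,T} ∩ K={T} → {T} (+0)
site 1, node BT: B={G} ∪ T={C} → {C,G} (+1)
site 1, node BST: BT={C,G} ∩ S={C} → {C} (+0)
site 1, node BKST: BST={C} ∪ K={G} → {C,G} (+1)
site 2, node BT: B={A} ∪ T={T} → {A,T} (+1)
site 2, node BST: BT={A,T} ∪ S={G} → {A,G,T} (+1)
site 2, node BKST: BST={A,G,T} ∩ K={A} → {A} (+0)
site 3, node BT: B={A} ∪ T={C} → {A,C} (+1)
site 3, node BST: BT={A,C} ∩ S={C} → {C} (+0)
site 3, node BKST: BST={C} ∪ K={T} → {C,T} (+1)
site 4, node BT: B={C} ∪ T={G} → {C,G} (+1)
site 4, node BST: BT={C,G} ∩ S={G} → {G} (+0)
site 4, node BKST: BST={G} ∪ K={T} → {G,T} (+1)
site 5, node BT: B={T} ∩ T={T} → {T} (+0)
site 5, node BST: BT={T} ∪ S={G} → {G,T} (+1)
site 5, node BKST: BST={G,T} ∪ K={C} → {C,G,T} (+1)
site 6, node BT: B={A} ∪ T={C} → {A,C} (+1)
site 6, node BST: BT={A,C} ∩ S={A} → {A} (+0)
site 6, node BKST: BST={A} ∪ K={C} → {A,C} (+1)
site 7, node BT: B={C} ∪ T={T} → {C,T} (+1)
site 7, node BST: BT={C,T} ∪ S={G} → {C,G,T} (+1)
site 7, node BKST: BST={C,G,T} ∪ K={A} → {A,C,G,T} (+1)
per-site changes: [2, 2, 2, 2, 2, 2, 2, 3]; total = 17

17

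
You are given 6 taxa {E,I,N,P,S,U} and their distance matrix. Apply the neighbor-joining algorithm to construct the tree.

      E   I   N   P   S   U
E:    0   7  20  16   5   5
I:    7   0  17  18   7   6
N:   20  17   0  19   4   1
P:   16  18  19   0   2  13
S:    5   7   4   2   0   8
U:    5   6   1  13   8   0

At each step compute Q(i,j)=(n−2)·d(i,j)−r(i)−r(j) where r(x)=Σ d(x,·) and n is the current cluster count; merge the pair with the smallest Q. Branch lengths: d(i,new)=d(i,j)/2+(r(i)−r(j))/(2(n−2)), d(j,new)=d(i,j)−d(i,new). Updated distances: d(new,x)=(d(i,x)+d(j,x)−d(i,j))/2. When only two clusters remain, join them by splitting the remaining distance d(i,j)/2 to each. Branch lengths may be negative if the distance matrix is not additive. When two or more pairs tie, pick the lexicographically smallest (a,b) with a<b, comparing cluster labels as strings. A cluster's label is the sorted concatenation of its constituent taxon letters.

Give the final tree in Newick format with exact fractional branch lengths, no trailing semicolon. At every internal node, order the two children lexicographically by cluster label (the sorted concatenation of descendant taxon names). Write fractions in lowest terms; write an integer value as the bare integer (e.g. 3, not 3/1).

(((E:13/4,I:15/4):11/4,(N:4,U:-3):21/4):17/8,(P:19/3,S:-13/3):17/8)

iteration 1: select N,U (d=1, Q=-90); attach at lengths (4, -3); label the merged cluster NU
  updated: d(E,NU)=12, d(I,NU)=11, d(NU,P)=31/2, d(NU,S)=11/2
iteration 2: select P,S (d=2, Q=-65); attach at lengths (19/3, -13/3); label the merged cluster PS
  updated: d(E,PS)=19/2, d(I,PS)=23/2, d(NU,PS)=19/2
iteration 3: select E,I (d=7, Q=-44); attach at lengths (13/4, 15/4); label the merged cluster EI
  updated: d(EI,NU)=8, d(EI,PS)=7
iteration 4: select EI,NU (d=8, Q=-49/2); attach at lengths (11/4, 21/4); label the merged cluster EINU
  updated: d(EINU,PS)=17/4
iteration 5: select EINU,PS (d=17/4); attach at lengths (17/8, 17/8); label the merged cluster EINPSU
final tree: (((E:13/4,I:15/4):11/4,(N:4,U:-3):21/4):17/8,(P:19/3,S:-13/3):17/8)
total length: 89/4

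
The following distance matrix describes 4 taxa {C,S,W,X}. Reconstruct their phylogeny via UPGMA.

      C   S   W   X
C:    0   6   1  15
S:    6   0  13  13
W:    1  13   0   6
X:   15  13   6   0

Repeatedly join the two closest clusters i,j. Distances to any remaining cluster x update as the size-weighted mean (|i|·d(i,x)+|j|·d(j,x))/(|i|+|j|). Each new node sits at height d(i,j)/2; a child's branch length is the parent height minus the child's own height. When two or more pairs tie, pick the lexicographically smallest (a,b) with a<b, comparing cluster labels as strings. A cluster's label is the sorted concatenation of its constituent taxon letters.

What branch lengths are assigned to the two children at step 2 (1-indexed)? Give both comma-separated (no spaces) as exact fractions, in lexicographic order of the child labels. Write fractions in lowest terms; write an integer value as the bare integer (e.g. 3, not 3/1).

step 1: merge (C,W) at d=1; branch lengths C→1/2, W→1/2; new cluster CW
  updated: d(CW,S)=19/2, d(CW,X)=21/2
step 2: merge (CW,S) at d=19/2; branch lengths CW→17/4, S→19/4; new cluster CSW
  updated: d(CSW,X)=34/3
step 3: merge (CSW,X) at d=34/3; branch lengths CSW→11/12, X→17/3; new cluster CSWX
final tree: (((C:1/2,W:1/2):17/4,S:19/4):11/12,X:17/3)
total length: 199/12

17/4,19/4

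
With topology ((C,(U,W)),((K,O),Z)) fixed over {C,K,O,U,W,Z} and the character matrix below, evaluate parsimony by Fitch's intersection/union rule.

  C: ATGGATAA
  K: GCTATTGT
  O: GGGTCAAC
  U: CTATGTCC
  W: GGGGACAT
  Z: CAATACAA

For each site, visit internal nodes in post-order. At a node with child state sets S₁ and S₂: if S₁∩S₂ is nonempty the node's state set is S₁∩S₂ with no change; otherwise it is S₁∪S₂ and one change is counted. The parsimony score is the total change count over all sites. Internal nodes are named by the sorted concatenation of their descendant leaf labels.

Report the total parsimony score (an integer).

[col 0] UW: children U:{C}, W:{G} ∪→ {C,G}; cost 1
[col 0] CUW: children C:{A}, UW:{C,G} ∪→ {A,C,G}; cost 1
[col 0] KO: children K:{G}, O:{G} ∩→ {G}; cost 0
[col 0] KOZ: children KO:{G}, Z:{C} ∪→ {C,G}; cost 1
[col 0] CKOUWZ: children CUW:{A,C,G}, KOZ:{C,G} ∩→ {C,G}; cost 0
[col 1] UW: children U:{T}, W:{G} ∪→ {G,T}; cost 1
[col 1] CUW: children C:{T}, UW:{G,T} ∩→ {T}; cost 0
[col 1] KO: children K:{C}, O:{G} ∪→ {C,G}; cost 1
[col 1] KOZ: children KO:{C,G}, Z:{A} ∪→ {A,C,G}; cost 1
[col 1] CKOUWZ: children CUW:{T}, KOZ:{A,C,G} ∪→ {A,C,G,T}; cost 1
[col 2] UW: children U:{A}, W:{G} ∪→ {A,G}; cost 1
[col 2] CUW: children C:{G}, UW:{A,G} ∩→ {G}; cost 0
[col 2] KO: children K:{T}, O:{G} ∪→ {G,T}; cost 1
[col 2] KOZ: children KO:{G,T}, Z:{A} ∪→ {A,G,T}; cost 1
[col 2] CKOUWZ: children CUW:{G}, KOZ:{A,G,T} ∩→ {G}; cost 0
[col 3] UW: children U:{T}, W:{G} ∪→ {G,T}; cost 1
[col 3] CUW: children C:{G}, UW:{G,T} ∩→ {G}; cost 0
[col 3] KO: children K:{A}, O:{T} ∪→ {A,T}; cost 1
[col 3] KOZ: children KO:{A,T}, Z:{T} ∩→ {T}; cost 0
[col 3] CKOUWZ: children CUW:{G}, KOZ:{T} ∪→ {G,T}; cost 1
[col 4] UW: children U:{G}, W:{A} ∪→ {A,G}; cost 1
[col 4] CUW: children C:{A}, UW:{A,G} ∩→ {A}; cost 0
[col 4] KO: children K:{T}, O:{C} ∪→ {C,T}; cost 1
[col 4] KOZ: children KO:{C,T}, Z:{A} ∪→ {A,C,T}; cost 1
[col 4] CKOUWZ: children CUW:{A}, KOZ:{A,C,T} ∩→ {A}; cost 0
[col 5] UW: children U:{T}, W:{C} ∪→ {C,T}; cost 1
[col 5] CUW: children C:{T}, UW:{C,T} ∩→ {T}; cost 0
[col 5] KO: children K:{T}, O:{A} ∪→ {A,T}; cost 1
[col 5] KOZ: children KO:{A,T}, Z:{C} ∪→ {A,C,T}; cost 1
[col 5] CKOUWZ: children CUW:{T}, KOZ:{A,C,T} ∩→ {T}; cost 0
[col 6] UW: children U:{C}, W:{A} ∪→ {A,C}; cost 1
[col 6] CUW: children C:{A}, UW:{A,C} ∩→ {A}; cost 0
[col 6] KO: children K:{G}, O:{A} ∪→ {A,G}; cost 1
[col 6] KOZ: children KO:{A,G}, Z:{A} ∩→ {A}; cost 0
[col 6] CKOUWZ: children CUW:{A}, KOZ:{A} ∩→ {A}; cost 0
[col 7] UW: children U:{C}, W:{T} ∪→ {C,T}; cost 1
[col 7] CUW: children C:{A}, UW:{C,T} ∪→ {A,C,T}; cost 1
[col 7] KO: children K:{T}, O:{C} ∪→ {C,T}; cost 1
[col 7] KOZ: children KO:{C,T}, Z:{A} ∪→ {A,C,T}; cost 1
[col 7] CKOUWZ: children CUW:{A,C,T}, KOZ:{A,C,T} ∩→ {A,C,T}; cost 0
per-site changes: [3, 4, 3, 3, 3, 3, 2, 4]; total = 25

25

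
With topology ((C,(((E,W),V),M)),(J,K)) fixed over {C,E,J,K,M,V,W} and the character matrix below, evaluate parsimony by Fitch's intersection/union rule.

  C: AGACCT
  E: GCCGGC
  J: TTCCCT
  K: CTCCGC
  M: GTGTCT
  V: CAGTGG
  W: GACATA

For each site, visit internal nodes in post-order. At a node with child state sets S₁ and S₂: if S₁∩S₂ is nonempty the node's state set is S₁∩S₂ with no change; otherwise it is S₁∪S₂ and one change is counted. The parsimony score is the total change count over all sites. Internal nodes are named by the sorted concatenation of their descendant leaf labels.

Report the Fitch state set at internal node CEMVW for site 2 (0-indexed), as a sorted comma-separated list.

[col 0] EW: children E:{G}, W:{G} ∩→ {G}; cost 0
[col 0] EVW: children EW:{G}, V:{C} ∪→ {C,G}; cost 1
[col 0] EMVW: children EVW:{C,G}, M:{G} ∩→ {G}; cost 0
[col 0] CEMVW: children C:{A}, EMVW:{G} ∪→ {A,G}; cost 1
[col 0] JK: children J:{T}, K:{C} ∪→ {C,T}; cost 1
[col 0] CEJKMVW: children CEMVW:{A,G}, JK:{C,T} ∪→ {A,C,G,T}; cost 1
[col 1] EW: children E:{C}, W:{A} ∪→ {A,C}; cost 1
[col 1] EVW: children EW:{A,C}, V:{A} ∩→ {A}; cost 0
[col 1] EMVW: children EVW:{A}, M:{T} ∪→ {A,T}; cost 1
[col 1] CEMVW: children C:{G}, EMVW:{A,T} ∪→ {A,G,T}; cost 1
[col 1] JK: children J:{T}, K:{T} ∩→ {T}; cost 0
[col 1] CEJKMVW: children CEMVW:{A,G,T}, JK:{T} ∩→ {T}; cost 0
[col 2] EW: children E:{C}, W:{C} ∩→ {C}; cost 0
[col 2] EVW: children EW:{C}, V:{G} ∪→ {C,G}; cost 1
[col 2] EMVW: children EVW:{C,G}, M:{G} ∩→ {G}; cost 0
[col 2] CEMVW: children C:{A}, EMVW:{G} ∪→ {A,G}; cost 1
[col 2] JK: children J:{C}, K:{C} ∩→ {C}; cost 0
[col 2] CEJKMVW: children CEMVW:{A,G}, JK:{C} ∪→ {A,C,G}; cost 1
[col 3] EW: children E:{G}, W:{A} ∪→ {A,G}; cost 1
[col 3] EVW: children EW:{A,G}, V:{T} ∪→ {A,G,T}; cost 1
[col 3] EMVW: children EVW:{A,G,T}, M:{T} ∩→ {T}; cost 0
[col 3] CEMVW: children C:{C}, EMVW:{T} ∪→ {C,T}; cost 1
[col 3] JK: children J:{C}, K:{C} ∩→ {C}; cost 0
[col 3] CEJKMVW: children CEMVW:{C,T}, JK:{C} ∩→ {C}; cost 0
[col 4] EW: children E:{G}, W:{T} ∪→ {G,T}; cost 1
[col 4] EVW: children EW:{G,T}, V:{G} ∩→ {G}; cost 0
[col 4] EMVW: children EVW:{G}, M:{C} ∪→ {C,G}; cost 1
[col 4] CEMVW: children C:{C}, EMVW:{C,G} ∩→ {C}; cost 0
[col 4] JK: children J:{C}, K:{G} ∪→ {C,G}; cost 1
[col 4] CEJKMVW: children CEMVW:{C}, JK:{C,G} ∩→ {C}; cost 0
[col 5] EW: children E:{C}, W:{A} ∪→ {A,C}; cost 1
[col 5] EVW: children EW:{A,C}, V:{G} ∪→ {A,C,G}; cost 1
[col 5] EMVW: children EVW:{A,C,G}, M:{T} ∪→ {A,C,G,T}; cost 1
[col 5] CEMVW: children C:{T}, EMVW:{A,C,G,T} ∩→ {T}; cost 0
[col 5] JK: children J:{T}, K:{C} ∪→ {C,T}; cost 1
[col 5] CEJKMVW: children CEMVW:{T}, JK:{C,T} ∩→ {T}; cost 0
per-site changes: [4, 3, 3, 3, 3, 4]; total = 20

A,G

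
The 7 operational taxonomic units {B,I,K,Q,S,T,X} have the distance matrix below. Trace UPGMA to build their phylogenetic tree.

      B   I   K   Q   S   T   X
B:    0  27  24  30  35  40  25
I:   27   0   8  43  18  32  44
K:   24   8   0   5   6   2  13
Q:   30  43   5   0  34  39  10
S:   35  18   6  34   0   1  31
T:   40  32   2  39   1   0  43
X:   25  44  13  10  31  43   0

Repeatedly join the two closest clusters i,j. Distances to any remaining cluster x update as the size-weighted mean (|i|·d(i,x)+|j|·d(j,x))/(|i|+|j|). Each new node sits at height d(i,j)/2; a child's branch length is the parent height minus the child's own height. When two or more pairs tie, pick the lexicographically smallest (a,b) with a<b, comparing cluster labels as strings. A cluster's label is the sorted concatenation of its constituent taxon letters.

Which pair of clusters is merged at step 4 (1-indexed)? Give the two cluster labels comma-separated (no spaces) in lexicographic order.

1. join S+T (d=1) ⇒ ST; edges |S|=1/2, |T|=1/2
  updated: d(B,ST)=75/2, d(I,ST)=25, d(K,ST)=4, d(Q,ST)=73/2, d(ST,X)=37
2. join K+ST (d=4) ⇒ KST; edges |K|=2, |ST|=3/2
  updated: d(B,KST)=33, d(I,KST)=58/3, d(KST,Q)=26, d(KST,X)=29
3. join Q+X (d=10) ⇒ QX; edges |Q|=5, |X|=5
  updated: d(B,QX)=55/2, d(I,QX)=87/2, d(KST,QX)=55/2
4. join I+KST (d=58/3) ⇒ IKST; edges |I|=29/3, |KST|=23/3
  updated: d(B,IKST)=63/2, d(IKST,QX)=63/2
5. join B+QX (d=55/2) ⇒ BQX; edges |B|=55/4, |QX|=35/4
  updated: d(BQX,IKST)=63/2
6. join BQX+IKST (d=63/2) ⇒ BIKQSTX; edges |BQX|=2, |IKST|=73/12
final tree: ((B:55/4,(Q:5,X:5):35/4):2,(I:29/3,(K:2,(S:1/2,T:1/2):3/2):23/3):73/12)
total length: 749/12

I,KST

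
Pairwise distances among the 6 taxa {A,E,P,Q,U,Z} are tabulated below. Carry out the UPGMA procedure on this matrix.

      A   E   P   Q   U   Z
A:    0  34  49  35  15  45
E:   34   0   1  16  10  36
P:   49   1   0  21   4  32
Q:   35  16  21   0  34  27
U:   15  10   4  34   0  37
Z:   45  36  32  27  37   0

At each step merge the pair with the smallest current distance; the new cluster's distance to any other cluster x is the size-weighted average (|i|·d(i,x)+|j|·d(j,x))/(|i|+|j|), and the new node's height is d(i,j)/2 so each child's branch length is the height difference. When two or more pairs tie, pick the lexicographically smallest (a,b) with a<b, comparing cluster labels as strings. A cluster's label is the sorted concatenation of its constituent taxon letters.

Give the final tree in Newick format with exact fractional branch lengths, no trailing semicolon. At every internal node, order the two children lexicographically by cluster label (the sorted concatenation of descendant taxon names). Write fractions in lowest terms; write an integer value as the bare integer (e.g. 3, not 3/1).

(A:89/5,((((E:1/2,P:1/2):3,U:7/2):25/3,Q:71/6):14/3,Z:33/2):13/10)

iteration 1: select E,P (d=1); attach at lengths (1/2, 1/2); label the merged cluster EP
  updated: d(A,EP)=83/2, d(EP,Q)=37/2, d(EP,U)=7, d(EP,Z)=34
iteration 2: select EP,U (d=7); attach at lengths (3, 7/2); label the merged cluster EPU
  updated: d(A,EPU)=98/3, d(EPU,Q)=71/3, d(EPU,Z)=35
iteration 3: select EPU,Q (d=71/3); attach at lengths (25/3, 71/6); label the merged cluster EPQU
  updated: d(A,EPQU)=133/4, d(EPQU,Z)=33
iteration 4: select EPQU,Z (d=33); attach at lengths (14/3, 33/2); label the merged cluster EPQUZ
  updated: d(A,EPQUZ)=178/5
iteration 5: select A,EPQUZ (d=178/5); attach at lengths (89/5, 13/10); label the merged cluster AEPQUZ
final tree: (A:89/5,((((E:1/2,P:1/2):3,U:7/2):25/3,Q:71/6):14/3,Z:33/2):13/10)
total length: 1019/15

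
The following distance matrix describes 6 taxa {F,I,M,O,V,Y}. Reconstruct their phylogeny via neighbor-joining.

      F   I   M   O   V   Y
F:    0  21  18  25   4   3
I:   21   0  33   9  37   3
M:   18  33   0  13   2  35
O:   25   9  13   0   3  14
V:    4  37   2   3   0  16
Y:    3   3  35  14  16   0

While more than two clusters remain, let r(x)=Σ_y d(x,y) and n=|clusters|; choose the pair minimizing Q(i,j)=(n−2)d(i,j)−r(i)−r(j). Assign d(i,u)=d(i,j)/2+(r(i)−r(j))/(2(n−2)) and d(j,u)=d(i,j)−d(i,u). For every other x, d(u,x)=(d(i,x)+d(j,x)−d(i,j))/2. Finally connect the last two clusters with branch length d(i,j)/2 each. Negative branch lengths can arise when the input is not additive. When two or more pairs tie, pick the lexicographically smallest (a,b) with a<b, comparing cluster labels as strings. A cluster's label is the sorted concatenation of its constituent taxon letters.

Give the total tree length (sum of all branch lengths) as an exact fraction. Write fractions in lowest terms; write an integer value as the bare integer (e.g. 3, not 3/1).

step 1: merge (I,Y) at d=3, Q=-162; branch lengths I→11/2, Y→-5/2; new cluster IY
  updated: d(F,IY)=21/2, d(IY,M)=65/2, d(IY,O)=10, d(IY,V)=25
step 2: merge (F,IY) at d=21/2, Q=-104; branch lengths F→11/6, IY→26/3; new cluster FIY
  updated: d(FIY,M)=20, d(FIY,O)=49/4, d(FIY,V)=37/4
step 3: merge (FIY,O) at d=49/4, Q=-181/4; branch lengths FIY→151/16, O→45/16; new cluster FIOY
  updated: d(FIOY,M)=83/8, d(FIOY,V)=0
step 4: merge (FIOY,M) at d=83/8, Q=-99/8; branch lengths FIOY→67/16, M→99/16; new cluster FIMOY
  updated: d(FIMOY,V)=-67/16
step 5: merge (FIMOY,V) at d=-67/16; branch lengths FIMOY→-67/32, V→-67/32; new cluster FIMOVY
final tree: ((((F:11/6,(I:11/2,Y:-5/2):26/3):151/16,O:45/16):67/16,M:99/16):-67/32,V:-67/32)
total length: 511/16

511/16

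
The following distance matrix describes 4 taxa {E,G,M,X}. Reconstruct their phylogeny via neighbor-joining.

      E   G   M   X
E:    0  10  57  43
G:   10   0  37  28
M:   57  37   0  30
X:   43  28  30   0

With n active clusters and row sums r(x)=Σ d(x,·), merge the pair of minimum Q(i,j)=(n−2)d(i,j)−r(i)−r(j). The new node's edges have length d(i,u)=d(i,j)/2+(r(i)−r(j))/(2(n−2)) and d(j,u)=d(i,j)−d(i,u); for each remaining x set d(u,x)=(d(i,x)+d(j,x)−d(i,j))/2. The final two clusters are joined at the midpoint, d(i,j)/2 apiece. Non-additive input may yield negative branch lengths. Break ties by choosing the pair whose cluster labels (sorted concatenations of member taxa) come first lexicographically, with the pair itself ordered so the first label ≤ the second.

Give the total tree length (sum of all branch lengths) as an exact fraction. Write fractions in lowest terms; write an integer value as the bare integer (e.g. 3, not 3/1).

iteration 1: select E,G (d=10, Q=-165); attach at lengths (55/4, -15/4); label the merged cluster EG
  updated: d(EG,M)=42, d(EG,X)=61/2
iteration 2: select EG,M (d=42, Q=-205/2); attach at lengths (85/4, 83/4); label the merged cluster EGM
  updated: d(EGM,X)=37/4
iteration 3: select EGM,X (d=37/4); attach at lengths (37/8, 37/8); label the merged cluster EGMX
final tree: (((E:55/4,G:-15/4):85/4,M:83/4):37/8,X:37/8)
total length: 245/4

245/4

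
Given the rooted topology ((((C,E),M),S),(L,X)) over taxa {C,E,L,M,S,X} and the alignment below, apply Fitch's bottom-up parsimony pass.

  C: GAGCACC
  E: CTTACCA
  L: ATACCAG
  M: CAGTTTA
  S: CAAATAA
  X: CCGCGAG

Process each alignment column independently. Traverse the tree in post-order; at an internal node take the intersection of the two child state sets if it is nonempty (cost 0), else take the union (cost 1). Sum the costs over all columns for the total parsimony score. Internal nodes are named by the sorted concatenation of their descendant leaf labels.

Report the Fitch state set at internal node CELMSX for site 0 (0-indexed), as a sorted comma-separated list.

C

site 0, node CE: C={G} ∪ E={C} → {C,G} (+1)
site 0, node CEM: CE={C,G} ∩ M={C} → {C} (+0)
site 0, node CEMS: CEM={C} ∩ S={C} → {C} (+0)
site 0, node LX: L={A} ∪ X={C} → {A,C} (+1)
site 0, node CELMSX: CEMS={C} ∩ LX={A,C} → {C} (+0)
site 1, node CE: C={A} ∪ E={T} → {A,T} (+1)
site 1, node CEM: CE={A,T} ∩ M={A} → {A} (+0)
site 1, node CEMS: CEM={A} ∩ S={A} → {A} (+0)
site 1, node LX: L={T} ∪ X={C} → {C,T} (+1)
site 1, node CELMSX: CEMS={A} ∪ LX={C,T} → {A,C,T} (+1)
site 2, node CE: C={G} ∪ E={T} → {G,T} (+1)
site 2, node CEM: CE={G,T} ∩ M={G} → {G} (+0)
site 2, node CEMS: CEM={G} ∪ S={A} → {A,G} (+1)
site 2, node LX: L={A} ∪ X={G} → {A,G} (+1)
site 2, node CELMSX: CEMS={A,G} ∩ LX={A,G} → {A,G} (+0)
site 3, node CE: C={C} ∪ E={A} → {A,C} (+1)
site 3, node CEM: CE={A,C} ∪ M={T} → {A,C,T} (+1)
site 3, node CEMS: CEM={A,C,T} ∩ S={A} → {A} (+0)
site 3, node LX: L={C} ∩ X={C} → {C} (+0)
site 3, node CELMSX: CEMS={A} ∪ LX={C} → {A,C} (+1)
site 4, node CE: C={A} ∪ E={C} → {A,C} (+1)
site 4, node CEM: CE={A,C} ∪ M={T} → {A,C,T} (+1)
site 4, node CEMS: CEM={A,C,T} ∩ S={T} → {T} (+0)
site 4, node LX: L={C} ∪ X={G} → {C,G} (+1)
site 4, node CELMSX: CEMS={T} ∪ LX={C,G} → {C,G,T} (+1)
site 5, node CE: C={C} ∩ E={C} → {C} (+0)
site 5, node CEM: CE={C} ∪ M={T} → {C,T} (+1)
site 5, node CEMS: CEM={C,T} ∪ S={A} → {A,C,T} (+1)
site 5, node LX: L={A} ∩ X={A} → {A} (+0)
site 5, node CELMSX: CEMS={A,C,T} ∩ LX={A} → {A} (+0)
site 6, node CE: C={C} ∪ E={A} → {A,C} (+1)
site 6, node CEM: CE={A,C} ∩ M={A} → {A} (+0)
site 6, node CEMS: CEM={A} ∩ S={A} → {A} (+0)
site 6, node LX: L={G} ∩ X={G} → {G} (+0)
site 6, node CELMSX: CEMS={A} ∪ LX={G} → {A,G} (+1)
per-site changes: [2, 3, 3, 3, 4, 2, 2]; total = 19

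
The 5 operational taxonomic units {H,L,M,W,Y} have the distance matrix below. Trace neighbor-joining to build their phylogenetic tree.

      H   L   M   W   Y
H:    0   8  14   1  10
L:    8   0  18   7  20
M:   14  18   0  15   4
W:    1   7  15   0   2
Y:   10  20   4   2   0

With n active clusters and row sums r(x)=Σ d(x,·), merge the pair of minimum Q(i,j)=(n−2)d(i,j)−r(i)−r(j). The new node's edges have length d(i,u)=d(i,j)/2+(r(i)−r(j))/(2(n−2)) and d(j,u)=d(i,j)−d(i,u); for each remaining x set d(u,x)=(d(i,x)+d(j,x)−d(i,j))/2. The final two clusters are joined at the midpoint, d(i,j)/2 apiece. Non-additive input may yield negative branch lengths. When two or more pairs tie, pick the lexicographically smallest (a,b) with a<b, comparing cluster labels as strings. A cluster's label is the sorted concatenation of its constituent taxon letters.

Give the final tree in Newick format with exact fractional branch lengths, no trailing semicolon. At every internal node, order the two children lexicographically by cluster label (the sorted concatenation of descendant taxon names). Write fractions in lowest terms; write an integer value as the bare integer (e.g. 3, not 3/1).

1. join M+Y (d=4, Q=-75) ⇒ MY; edges |M|=9/2, |Y|=-1/2
  updated: d(H,MY)=10, d(L,MY)=17, d(MY,W)=13/2
2. join H+L (d=8, Q=-35) ⇒ HL; edges |H|=3/4, |L|=29/4
  updated: d(HL,MY)=19/2, d(HL,W)=0
3. join HL+MY (d=19/2, Q=-16) ⇒ HLMY; edges |HL|=3/2, |MY|=8
  updated: d(HLMY,W)=-3/2
4. join HLMY+W (d=-3/2) ⇒ HLMWY; edges |HLMY|=-3/4, |W|=-3/4
final tree: (((H:3/4,L:29/4):3/2,(M:9/2,Y:-1/2):8):-3/4,W:-3/4)
total length: 20

(((H:3/4,L:29/4):3/2,(M:9/2,Y:-1/2):8):-3/4,W:-3/4)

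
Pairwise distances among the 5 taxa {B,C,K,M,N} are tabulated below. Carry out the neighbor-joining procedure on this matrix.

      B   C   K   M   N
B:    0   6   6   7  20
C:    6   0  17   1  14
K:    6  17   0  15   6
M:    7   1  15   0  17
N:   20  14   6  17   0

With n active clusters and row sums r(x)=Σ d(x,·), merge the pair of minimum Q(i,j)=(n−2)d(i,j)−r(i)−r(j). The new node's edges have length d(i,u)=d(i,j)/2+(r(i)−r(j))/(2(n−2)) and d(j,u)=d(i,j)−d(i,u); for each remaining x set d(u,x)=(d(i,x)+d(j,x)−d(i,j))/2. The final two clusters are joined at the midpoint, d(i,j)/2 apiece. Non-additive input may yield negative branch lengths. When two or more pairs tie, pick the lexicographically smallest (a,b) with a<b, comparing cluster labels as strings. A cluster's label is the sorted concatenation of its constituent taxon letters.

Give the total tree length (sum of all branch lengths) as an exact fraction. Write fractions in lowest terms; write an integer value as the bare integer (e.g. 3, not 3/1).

iteration 1: select K,N (d=6, Q=-83); attach at lengths (5/6, 31/6); label the merged cluster KN
  updated: d(B,KN)=10, d(C,KN)=25/2, d(KN,M)=13
iteration 2: select B,KN (d=10, Q=-77/2); attach at lengths (15/8, 65/8); label the merged cluster BKN
  updated: d(BKN,C)=17/4, d(BKN,M)=5
iteration 3: select BKN,C (d=17/4, Q=-41/4); attach at lengths (33/8, 1/8); label the merged cluster BCKN
  updated: d(BCKN,M)=7/8
iteration 4: select BCKN,M (d=7/8); attach at lengths (7/16, 7/16); label the merged cluster BCKMN
final tree: (((B:15/8,(K:5/6,N:31/6):65/8):33/8,C:1/8):7/16,M:7/16)
total length: 169/8

169/8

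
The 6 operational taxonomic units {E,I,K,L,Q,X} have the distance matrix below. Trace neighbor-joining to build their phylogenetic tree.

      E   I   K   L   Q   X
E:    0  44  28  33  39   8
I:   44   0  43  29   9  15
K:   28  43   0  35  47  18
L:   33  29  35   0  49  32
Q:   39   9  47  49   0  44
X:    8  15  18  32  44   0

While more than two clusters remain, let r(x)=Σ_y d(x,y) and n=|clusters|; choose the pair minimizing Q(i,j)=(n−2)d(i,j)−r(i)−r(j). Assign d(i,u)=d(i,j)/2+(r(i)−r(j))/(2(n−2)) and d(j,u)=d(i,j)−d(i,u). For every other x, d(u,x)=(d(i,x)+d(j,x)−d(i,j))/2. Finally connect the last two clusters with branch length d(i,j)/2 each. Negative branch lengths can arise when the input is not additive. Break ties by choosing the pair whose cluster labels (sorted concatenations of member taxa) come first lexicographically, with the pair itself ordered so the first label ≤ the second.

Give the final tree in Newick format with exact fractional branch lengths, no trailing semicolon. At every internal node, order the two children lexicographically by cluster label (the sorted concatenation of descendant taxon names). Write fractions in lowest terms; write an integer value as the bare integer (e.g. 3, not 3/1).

(((E:65/8,X:-1/8):9/2,((I:-3/2,Q:21/2):53/3,L:101/6):6):29/4,K:29/4)

1. join I+Q (d=9, Q=-292) ⇒ IQ; edges |I|=-3/2, |Q|=21/2
  updated: d(E,IQ)=37, d(IQ,K)=81/2, d(IQ,L)=69/2, d(IQ,X)=25
2. join IQ+L (d=69/2, Q=-168) ⇒ ILQ; edges |IQ|=53/3, |L|=101/6
  updated: d(E,ILQ)=71/4, d(ILQ,K)=41/2, d(ILQ,X)=45/4
3. join E+X (d=8, Q=-75) ⇒ EX; edges |E|=65/8, |X|=-1/8
  updated: d(EX,ILQ)=21/2, d(EX,K)=19
4. join EX+ILQ (d=21/2, Q=-50) ⇒ EILQX; edges |EX|=9/2, |ILQ|=6
  updated: d(EILQX,K)=29/2
5. join EILQX+K (d=29/2) ⇒ EIKLQX; edges |EILQX|=29/4, |K|=29/4
final tree: (((E:65/8,X:-1/8):9/2,((I:-3/2,Q:21/2):53/3,L:101/6):6):29/4,K:29/4)
total length: 153/2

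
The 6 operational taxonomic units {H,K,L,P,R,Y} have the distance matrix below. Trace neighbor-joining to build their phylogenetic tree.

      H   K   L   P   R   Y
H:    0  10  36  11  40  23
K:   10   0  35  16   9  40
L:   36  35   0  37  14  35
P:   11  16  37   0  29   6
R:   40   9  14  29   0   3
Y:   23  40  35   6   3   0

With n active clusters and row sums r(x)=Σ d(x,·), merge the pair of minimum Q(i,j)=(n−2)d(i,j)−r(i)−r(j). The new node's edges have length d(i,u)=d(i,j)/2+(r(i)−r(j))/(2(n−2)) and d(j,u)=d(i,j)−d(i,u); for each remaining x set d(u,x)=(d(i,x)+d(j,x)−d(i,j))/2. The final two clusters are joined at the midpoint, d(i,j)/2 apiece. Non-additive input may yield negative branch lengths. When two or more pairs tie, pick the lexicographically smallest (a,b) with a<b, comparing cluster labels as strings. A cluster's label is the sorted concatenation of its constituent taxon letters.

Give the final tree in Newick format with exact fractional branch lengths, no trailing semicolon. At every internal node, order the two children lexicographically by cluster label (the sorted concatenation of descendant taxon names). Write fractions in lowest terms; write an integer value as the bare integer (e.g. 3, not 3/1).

(((H:29/8,K:51/8):59/8,((L:59/4,R:-3/4):13/2,Y:11/2):71/8):9/16,P:9/16)

iteration 1: select L,R (d=14, Q=-196); attach at lengths (59/4, -3/4); label the merged cluster LR
  updated: d(H,LR)=31, d(K,LR)=15, d(LR,P)=26, d(LR,Y)=12
iteration 2: select LR,Y (d=12, Q=-129); attach at lengths (13/2, 11/2); label the merged cluster LRY
  updated: d(H,LRY)=21, d(K,LRY)=43/2, d(LRY,P)=10
iteration 3: select H,K (d=10, Q=-139/2); attach at lengths (29/8, 51/8); label the merged cluster HK
  updated: d(HK,LRY)=65/4, d(HK,P)=17/2
iteration 4: select HK,LRY (d=65/4, Q=-139/4); attach at lengths (59/8, 71/8); label the merged cluster HKLRY
  updated: d(HKLRY,P)=9/8
iteration 5: select HKLRY,P (d=9/8); attach at lengths (9/16, 9/16); label the merged cluster HKLPRY
final tree: (((H:29/8,K:51/8):59/8,((L:59/4,R:-3/4):13/2,Y:11/2):71/8):9/16,P:9/16)
total length: 427/8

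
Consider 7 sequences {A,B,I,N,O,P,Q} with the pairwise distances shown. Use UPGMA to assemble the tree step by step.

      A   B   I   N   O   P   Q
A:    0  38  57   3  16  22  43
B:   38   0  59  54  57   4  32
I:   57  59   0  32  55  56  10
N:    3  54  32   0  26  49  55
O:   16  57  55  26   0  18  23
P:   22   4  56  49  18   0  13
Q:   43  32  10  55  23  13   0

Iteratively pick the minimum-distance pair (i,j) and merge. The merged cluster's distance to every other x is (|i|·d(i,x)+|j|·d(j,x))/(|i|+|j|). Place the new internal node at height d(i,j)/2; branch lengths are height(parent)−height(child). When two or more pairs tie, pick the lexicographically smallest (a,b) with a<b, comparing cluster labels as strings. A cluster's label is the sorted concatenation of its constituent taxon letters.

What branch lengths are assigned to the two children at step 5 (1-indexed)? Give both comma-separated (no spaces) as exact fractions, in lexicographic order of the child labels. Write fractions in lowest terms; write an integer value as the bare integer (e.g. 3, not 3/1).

iteration 1: select A,N (d=3); attach at lengths (3/2, 3/2); label the merged cluster AN
  updated: d(AN,B)=46, d(AN,I)=89/2, d(AN,O)=21, d(AN,P)=71/2, d(AN,Q)=49
iteration 2: select B,P (d=4); attach at lengths (2, 2); label the merged cluster BP
  updated: d(AN,BP)=163/4, d(BP,I)=115/2, d(BP,O)=75/2, d(BP,Q)=45/2
iteration 3: select I,Q (d=10); attach at lengths (5, 5); label the merged cluster IQ
  updated: d(AN,IQ)=187/4, d(BP,IQ)=40, d(IQ,O)=39
iteration 4: select AN,O (d=21); attach at lengths (9, 21/2); label the merged cluster ANO
  updated: d(ANO,BP)=119/3, d(ANO,IQ)=265/6
iteration 5: select ANO,BP (d=119/3); attach at lengths (28/3, 107/6); label the merged cluster ABNOP
  updated: d(ABNOP,IQ)=85/2
iteration 6: select ABNOP,IQ (d=85/2); attach at lengths (17/12, 65/4); label the merged cluster ABINOPQ
final tree: ((((A:3/2,N:3/2):9,O:21/2):28/3,(B:2,P:2):107/6):17/12,(I:5,Q:5):65/4)
total length: 244/3

28/3,107/6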